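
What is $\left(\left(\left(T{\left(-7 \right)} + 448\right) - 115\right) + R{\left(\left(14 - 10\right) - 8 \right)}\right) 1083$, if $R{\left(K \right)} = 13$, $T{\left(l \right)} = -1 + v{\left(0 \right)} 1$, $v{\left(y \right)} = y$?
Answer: $373635$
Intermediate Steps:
$T{\left(l \right)} = -1$ ($T{\left(l \right)} = -1 + 0 \cdot 1 = -1 + 0 = -1$)
$\left(\left(\left(T{\left(-7 \right)} + 448\right) - 115\right) + R{\left(\left(14 - 10\right) - 8 \right)}\right) 1083 = \left(\left(\left(-1 + 448\right) - 115\right) + 13\right) 1083 = \left(\left(447 - 115\right) + 13\right) 1083 = \left(332 + 13\right) 1083 = 345 \cdot 1083 = 373635$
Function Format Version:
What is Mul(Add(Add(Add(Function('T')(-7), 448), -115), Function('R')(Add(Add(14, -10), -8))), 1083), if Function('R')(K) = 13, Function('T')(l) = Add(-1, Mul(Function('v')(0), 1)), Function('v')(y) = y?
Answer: 373635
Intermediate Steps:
Function('T')(l) = -1 (Function('T')(l) = Add(-1, Mul(0, 1)) = Add(-1, 0) = -1)
Mul(Add(Add(Add(Function('T')(-7), 448), -115), Function('R')(Add(Add(14, -10), -8))), 1083) = Mul(Add(Add(Add(-1, 448), -115), 13), 1083) = Mul(Add(Add(447, -115), 13), 1083) = Mul(Add(332, 13), 1083) = Mul(345, 1083) = 373635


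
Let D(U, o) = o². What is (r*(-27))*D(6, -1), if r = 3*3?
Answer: -243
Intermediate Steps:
r = 9
(r*(-27))*D(6, -1) = (9*(-27))*(-1)² = -243*1 = -243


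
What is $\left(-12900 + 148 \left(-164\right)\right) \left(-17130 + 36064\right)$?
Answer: $-703814648$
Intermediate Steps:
$\left(-12900 + 148 \left(-164\right)\right) \left(-17130 + 36064\right) = \left(-12900 - 24272\right) 18934 = \left(-37172\right) 18934 = -703814648$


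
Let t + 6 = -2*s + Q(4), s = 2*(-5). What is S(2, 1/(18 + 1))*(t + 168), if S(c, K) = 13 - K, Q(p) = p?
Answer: 45756/19 ≈ 2408.2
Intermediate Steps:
s = -10
t = 18 (t = -6 + (-2*(-10) + 4) = -6 + (20 + 4) = -6 + 24 = 18)
S(2, 1/(18 + 1))*(t + 168) = (13 - 1/(18 + 1))*(18 + 168) = (13 - 1/19)*186 = (246/19)*186 = 45756/19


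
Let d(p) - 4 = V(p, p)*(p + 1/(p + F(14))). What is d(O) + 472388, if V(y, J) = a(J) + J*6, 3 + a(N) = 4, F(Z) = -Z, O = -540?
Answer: 1230687647/554 ≈ 2.2215e+6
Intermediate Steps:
a(N) = 1 (a(N) = -3 + 4 = 1)
V(y, J) = 1 + 6*J (V(y, J) = 1 + J*6 = 1 + 6*J)
d(p) = 4 + (1 + 6*p)*(p + 1/(-14 + p)) (d(p) = 4 + (1 + 6*p)*(p + 1/(p - 1*14)) = 4 + (1 + 6*p)*(p + 1/(p - 14)) = 4 + (1 + 6*p)*(p + 1/(-14 + p)))
d(O) + 472388 = (-55 - 83*(-540)² - 4*(-540) + 6*(-540)³)/(-14 - 540) + 472388 = (-55 - 83*291600 + 2160 + 6*(-157464000))/(-554) + 472388 = -(-55 - 24202800 + 2160 - 944784000)/554 + 472388 = -1/554*(-968984695) + 472388 = 968984695/554 + 472388 = 1230687647/554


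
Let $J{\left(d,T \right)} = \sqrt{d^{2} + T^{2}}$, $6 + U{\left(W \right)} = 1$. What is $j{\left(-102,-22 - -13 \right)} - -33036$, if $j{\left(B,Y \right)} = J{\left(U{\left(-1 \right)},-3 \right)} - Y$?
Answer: $33045 + \sqrt{34} \approx 33051.0$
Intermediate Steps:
$U{\left(W \right)} = -5$ ($U{\left(W \right)} = -6 + 1 = -5$)
$J{\left(d,T \right)} = \sqrt{T^{2} + d^{2}}$
$j{\left(B,Y \right)} = \sqrt{34} - Y$ ($j{\left(B,Y \right)} = \sqrt{\left(-3\right)^{2} + \left(-5\right)^{2}} - Y = \sqrt{9 + 25} - Y = \sqrt{34} - Y$)
$j{\left(-102,-22 - -13 \right)} - -33036 = \left(\sqrt{34} - \left(-22 - -13\right)\right) - -33036 = \left(\sqrt{34} - \left(-22 + 13\right)\right) + 33036 = \left(\sqrt{34} - -9\right) + 33036 = \left(\sqrt{34} + 9\right) + 33036 = \left(9 + \sqrt{34}\right) + 33036 = 33045 + \sqrt{34}$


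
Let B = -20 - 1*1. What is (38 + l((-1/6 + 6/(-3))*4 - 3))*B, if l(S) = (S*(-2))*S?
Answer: 14756/3 ≈ 4918.7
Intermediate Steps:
l(S) = -2*S² (l(S) = (-2*S)*S = -2*S²)
B = -21 (B = -20 - 1 = -21)
(38 + l((-1/6 + 6/(-3))*4 - 3))*B = (38 - 2*((-1/6 + 6/(-3))*4 - 3)²)*(-21) = (38 - 2*((-1*⅙ + 6*(-⅓))*4 - 3)²)*(-21) = (38 - 2*((-⅙ - 2)*4 - 3)²)*(-21) = (38 - 2*(-13/6*4 - 3)²)*(-21) = (38 - 2*(-26/3 - 3)²)*(-21) = (38 - 2*(-35/3)²)*(-21) = (38 - 2*1225/9)*(-21) = (38 - 2450/9)*(-21) = -2108/9*(-21) = 14756/3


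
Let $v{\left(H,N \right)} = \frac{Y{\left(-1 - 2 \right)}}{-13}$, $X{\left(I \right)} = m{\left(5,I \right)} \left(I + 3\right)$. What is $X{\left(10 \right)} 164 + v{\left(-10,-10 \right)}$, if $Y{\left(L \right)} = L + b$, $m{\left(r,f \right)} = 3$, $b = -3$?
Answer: $\frac{83154}{13} \approx 6396.5$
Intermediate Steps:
$X{\left(I \right)} = 9 + 3 I$ ($X{\left(I \right)} = 3 \left(I + 3\right) = 3 \left(3 + I\right) = 9 + 3 I$)
$Y{\left(L \right)} = -3 + L$ ($Y{\left(L \right)} = L - 3 = -3 + L$)
$v{\left(H,N \right)} = \frac{6}{13}$ ($v{\left(H,N \right)} = \frac{-3 - 3}{-13} = \left(-3 - 3\right) \left(- \frac{1}{13}\right) = \left(-6\right) \left(- \frac{1}{13}\right) = \frac{6}{13}$)
$X{\left(10 \right)} 164 + v{\left(-10,-10 \right)} = \left(9 + 3 \cdot 10\right) 164 + \frac{6}{13} = \left(9 + 30\right) 164 + \frac{6}{13} = 39 \cdot 164 + \frac{6}{13} = 6396 + \frac{6}{13} = \frac{83154}{13}$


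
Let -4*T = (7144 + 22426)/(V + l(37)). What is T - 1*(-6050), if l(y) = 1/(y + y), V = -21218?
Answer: 9499839595/1570131 ≈ 6050.4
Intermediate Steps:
l(y) = 1/(2*y)
T = 547045/1570131 (T = -(7144 + 22426)/(4*(-21218 + (½)/37)) = -14785/(2*(-21218 + (½)*(1/37))) = -14785/(2*(-21218 + 1/74)) = -14785/(2*(-1570131/74)) = -14785*(-74)/(2*1570131) = -¼*(-2188180/1570131) = 547045/1570131 ≈ 0.34841)
T - 1*(-6050) = 547045/1570131 - 1*(-6050) = 547045/1570131 + 6050 = 9499839595/1570131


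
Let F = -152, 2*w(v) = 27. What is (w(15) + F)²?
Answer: 76729/4 ≈ 19182.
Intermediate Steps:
w(v) = 27/2 (w(v) = (½)*27 = 27/2)
(w(15) + F)² = (27/2 - 152)² = (-277/2)² = 76729/4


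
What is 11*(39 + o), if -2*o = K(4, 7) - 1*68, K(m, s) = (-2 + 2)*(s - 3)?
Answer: 803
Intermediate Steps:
K(m, s) = 0 (K(m, s) = 0*(-3 + s) = 0)
o = 34 (o = -(0 - 1*68)/2 = -(0 - 68)/2 = -½*(-68) = 34)
11*(39 + o) = 11*(39 + 34) = 11*73 = 803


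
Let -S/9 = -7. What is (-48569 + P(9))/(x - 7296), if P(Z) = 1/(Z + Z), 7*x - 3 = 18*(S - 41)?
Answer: 874241/130302 ≈ 6.7093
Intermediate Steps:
S = 63 (S = -9*(-7) = 63)
x = 57 (x = 3/7 + (18*(63 - 41))/7 = 3/7 + (18*22)/7 = 3/7 + (1/7)*396 = 3/7 + 396/7 = 57)
P(Z) = 1/(2*Z)
(-48569 + P(9))/(x - 7296) = (-48569 + (1/2)/9)/(57 - 7296) = (-48569 + (1/2)*(1/9))/(-7239) = (-48569 + 1/18)*(-1/7239) = -874241/18*(-1/7239) = 874241/130302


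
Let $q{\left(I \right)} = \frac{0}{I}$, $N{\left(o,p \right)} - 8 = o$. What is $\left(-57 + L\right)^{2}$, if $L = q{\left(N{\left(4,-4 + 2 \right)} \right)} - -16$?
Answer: $1681$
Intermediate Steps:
$N{\left(o,p \right)} = 8 + o$
$q{\left(I \right)} = 0$
$L = 16$ ($L = 0 - -16 = 0 + 16 = 16$)
$\left(-57 + L\right)^{2} = \left(-57 + 16\right)^{2} = \left(-41\right)^{2} = 1681$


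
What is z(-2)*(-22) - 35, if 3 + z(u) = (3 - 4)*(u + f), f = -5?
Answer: -123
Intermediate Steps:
z(u) = 2 - u (z(u) = -3 + (3 - 4)*(u - 5) = -3 - (-5 + u) = -3 + (5 - u) = 2 - u)
z(-2)*(-22) - 35 = (2 - 1*(-2))*(-22) - 35 = (2 + 2)*(-22) - 35 = 4*(-22) - 35 = -88 - 35 = -123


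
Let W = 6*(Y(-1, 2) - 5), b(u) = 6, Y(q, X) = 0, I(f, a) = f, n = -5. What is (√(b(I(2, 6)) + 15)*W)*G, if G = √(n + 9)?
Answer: -60*√21 ≈ -274.95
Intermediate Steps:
G = 2 (G = √(-5 + 9) = √4 = 2)
W = -30 (W = 6*(0 - 5) = 6*(-5) = -30)
(√(b(I(2, 6)) + 15)*W)*G = (√(6 + 15)*(-30))*2 = (√21*(-30))*2 = -30*√21*2 = -60*√21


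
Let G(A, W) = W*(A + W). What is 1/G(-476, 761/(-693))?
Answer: 480249/251608669 ≈ 0.0019087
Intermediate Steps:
1/G(-476, 761/(-693)) = 1/((761/(-693))*(-476 + 761/(-693))) = 1/((761*(-1/693))*(-476 + 761*(-1/693))) = 1/(-761*(-476 - 761/693)/693) = 1/(-761/693*(-330629/693)) = 1/(251608669/480249) = 480249/251608669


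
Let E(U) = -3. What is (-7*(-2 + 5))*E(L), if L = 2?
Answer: 63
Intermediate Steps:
(-7*(-2 + 5))*E(L) = -7*(-2 + 5)*(-3) = -7*3*(-3) = -21*(-3) = 63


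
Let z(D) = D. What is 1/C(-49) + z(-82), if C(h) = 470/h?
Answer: -38589/470 ≈ -82.104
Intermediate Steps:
1/C(-49) + z(-82) = 1/(470/(-49)) - 82 = 1/(470*(-1/49)) - 82 = 1/(-470/49) - 82 = -49/470 - 82 = -38589/470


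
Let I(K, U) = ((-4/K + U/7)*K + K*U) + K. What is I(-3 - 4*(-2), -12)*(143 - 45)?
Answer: -6622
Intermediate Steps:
I(K, U) = K + K*U + K*(-4/K + U/7) (I(K, U) = ((-4/K + U*(⅐))*K + K*U) + K = ((-4/K + U/7)*K + K*U) + K = (K*(-4/K + U/7) + K*U) + K = (K*U + K*(-4/K + U/7)) + K = K + K*U + K*(-4/K + U/7))
I(-3 - 4*(-2), -12)*(143 - 45) = (-4 + (-3 - 4*(-2)) + (8/7)*(-3 - 4*(-2))*(-12))*(143 - 45) = (-4 + (-3 + 8) + (8/7)*(-3 + 8)*(-12))*98 = (-4 + 5 + (8/7)*5*(-12))*98 = (-4 + 5 - 480/7)*98 = -473/7*98 = -6622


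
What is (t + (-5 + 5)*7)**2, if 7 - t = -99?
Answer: 11236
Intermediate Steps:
t = 106 (t = 7 - 1*(-99) = 7 + 99 = 106)
(t + (-5 + 5)*7)**2 = (106 + (-5 + 5)*7)**2 = (106 + 0*7)**2 = (106 + 0)**2 = 106**2 = 11236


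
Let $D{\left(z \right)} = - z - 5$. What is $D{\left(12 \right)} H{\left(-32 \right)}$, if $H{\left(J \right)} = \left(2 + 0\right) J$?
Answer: $1088$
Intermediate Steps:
$H{\left(J \right)} = 2 J$
$D{\left(z \right)} = -5 - z$
$D{\left(12 \right)} H{\left(-32 \right)} = \left(-5 - 12\right) 2 \left(-32\right) = \left(-5 - 12\right) \left(-64\right) = \left(-17\right) \left(-64\right) = 1088$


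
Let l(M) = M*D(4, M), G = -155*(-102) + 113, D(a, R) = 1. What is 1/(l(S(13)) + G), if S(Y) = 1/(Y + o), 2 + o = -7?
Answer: 4/63693 ≈ 6.2801e-5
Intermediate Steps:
o = -9 (o = -2 - 7 = -9)
S(Y) = 1/(-9 + Y) (S(Y) = 1/(Y - 9) = 1/(-9 + Y))
G = 15923 (G = 15810 + 113 = 15923)
l(M) = M (l(M) = M*1 = M)
1/(l(S(13)) + G) = 1/(1/(-9 + 13) + 15923) = 1/(1/4 + 15923) = 1/(¼ + 15923) = 1/(63693/4) = 4/63693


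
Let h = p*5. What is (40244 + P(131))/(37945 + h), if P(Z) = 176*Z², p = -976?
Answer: 612116/6613 ≈ 92.563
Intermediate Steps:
h = -4880 (h = -976*5 = -4880)
(40244 + P(131))/(37945 + h) = (40244 + 176*131²)/(37945 - 4880) = (40244 + 176*17161)/33065 = (40244 + 3020336)*(1/33065) = 3060580*(1/33065) = 612116/6613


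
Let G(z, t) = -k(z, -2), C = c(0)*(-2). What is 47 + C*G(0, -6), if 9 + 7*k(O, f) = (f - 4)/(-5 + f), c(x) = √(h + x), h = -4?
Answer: 47 - 228*I/49 ≈ 47.0 - 4.6531*I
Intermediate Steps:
c(x) = √(-4 + x)
C = -4*I (C = √(-4 + 0)*(-2) = √(-4)*(-2) = (2*I)*(-2) = -4*I ≈ -4.0*I)
k(O, f) = -9/7 + (-4 + f)/(7*(-5 + f)) (k(O, f) = -9/7 + ((f - 4)/(-5 + f))/7 = -9/7 + ((-4 + f)/(-5 + f))/7 = -9/7 + (-4 + f)/(7*(-5 + f)))
G(z, t) = 57/49 (G(z, t) = -(41 - 8*(-2))/(7*(-5 - 2)) = -(41 + 16)/(7*(-7)) = -(-1)*57/(7*7) = -1*(-57/49) = 57/49)
47 + C*G(0, -6) = 47 - 4*I*(57/49) = 47 - 228*I/49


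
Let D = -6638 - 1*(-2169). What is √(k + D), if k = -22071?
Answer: 2*I*√6635 ≈ 162.91*I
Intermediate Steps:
D = -4469 (D = -6638 + 2169 = -4469)
√(k + D) = √(-22071 - 4469) = √(-26540) = 2*I*√6635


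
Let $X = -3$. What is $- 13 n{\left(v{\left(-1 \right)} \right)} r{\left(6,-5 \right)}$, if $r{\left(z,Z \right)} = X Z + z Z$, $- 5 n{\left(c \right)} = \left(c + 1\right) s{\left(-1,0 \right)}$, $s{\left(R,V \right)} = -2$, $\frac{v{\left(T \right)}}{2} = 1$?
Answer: $234$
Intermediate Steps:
$v{\left(T \right)} = 2$ ($v{\left(T \right)} = 2 \cdot 1 = 2$)
$n{\left(c \right)} = \frac{2}{5} + \frac{2 c}{5}$ ($n{\left(c \right)} = - \frac{\left(c + 1\right) \left(-2\right)}{5} = - \frac{\left(1 + c\right) \left(-2\right)}{5} = - \frac{-2 - 2 c}{5} = \frac{2}{5} + \frac{2 c}{5}$)
$r{\left(z,Z \right)} = - 3 Z + Z z$ ($r{\left(z,Z \right)} = - 3 Z + z Z = - 3 Z + Z z$)
$- 13 n{\left(v{\left(-1 \right)} \right)} r{\left(6,-5 \right)} = - 13 \left(\frac{2}{5} + \frac{2}{5} \cdot 2\right) \left(- 5 \left(-3 + 6\right)\right) = - 13 \left(\frac{2}{5} + \frac{4}{5}\right) \left(\left(-5\right) 3\right) = \left(-13\right) \frac{6}{5} \left(-15\right) = \left(- \frac{78}{5}\right) \left(-15\right) = 234$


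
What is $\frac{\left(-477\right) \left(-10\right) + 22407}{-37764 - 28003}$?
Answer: $- \frac{27177}{65767} \approx -0.41323$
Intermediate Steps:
$\frac{\left(-477\right) \left(-10\right) + 22407}{-37764 - 28003} = \frac{4770 + 22407}{-65767} = 27177 \left(- \frac{1}{65767}\right) = - \frac{27177}{65767}$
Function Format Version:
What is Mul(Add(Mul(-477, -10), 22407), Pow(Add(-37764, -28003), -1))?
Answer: Rational(-27177, 65767) ≈ -0.41323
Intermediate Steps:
Mul(Add(Mul(-477, -10), 22407), Pow(Add(-37764, -28003), -1)) = Mul(Add(4770, 22407), Pow(-65767, -1)) = Mul(27177, Rational(-1, 65767)) = Rational(-27177, 65767)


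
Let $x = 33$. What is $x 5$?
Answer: $165$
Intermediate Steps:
$x 5 = 33 \cdot 5 = 165$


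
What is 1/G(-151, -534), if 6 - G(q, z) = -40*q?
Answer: -1/6034 ≈ -0.00016573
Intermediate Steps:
G(q, z) = 6 + 40*q (G(q, z) = 6 - (-40)*q = 6 + 40*q)
1/G(-151, -534) = 1/(6 + 40*(-151)) = 1/(6 - 6040) = 1/(-6034) = -1/6034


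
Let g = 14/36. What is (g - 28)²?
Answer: 247009/324 ≈ 762.37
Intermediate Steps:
g = 7/18 (g = 14*(1/36) = 7/18 ≈ 0.38889)
(g - 28)² = (7/18 - 28)² = (-497/18)² = 247009/324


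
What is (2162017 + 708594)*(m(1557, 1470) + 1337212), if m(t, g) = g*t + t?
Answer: 10413310768549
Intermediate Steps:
m(t, g) = t + g*t
(2162017 + 708594)*(m(1557, 1470) + 1337212) = (2162017 + 708594)*(1557*(1 + 1470) + 1337212) = 2870611*(1557*1471 + 1337212) = 2870611*(2290347 + 1337212) = 2870611*3627559 = 10413310768549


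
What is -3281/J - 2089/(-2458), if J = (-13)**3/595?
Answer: 4803084843/5400226 ≈ 889.42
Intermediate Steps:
J = -2197/595 (J = -2197*1/595 = -2197/595 ≈ -3.6924)
-3281/J - 2089/(-2458) = -3281/(-2197/595) - 2089/(-2458) = -3281*(-595/2197) - 2089*(-1/2458) = 1952195/2197 + 2089/2458 = 4803084843/5400226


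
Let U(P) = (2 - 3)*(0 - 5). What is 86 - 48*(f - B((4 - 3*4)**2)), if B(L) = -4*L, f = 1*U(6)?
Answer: -12442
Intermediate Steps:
U(P) = 5 (U(P) = -1*(-5) = 5)
f = 5 (f = 1*5 = 5)
86 - 48*(f - B((4 - 3*4)**2)) = 86 - 48*(5 - (-4)*(4 - 3*4)**2) = 86 - 48*(5 - (-4)*(4 - 12)**2) = 86 - 48*(5 - (-4)*(-8)**2) = 86 - 48*(5 - (-4)*64) = 86 - 48*(5 - 1*(-256)) = 86 - 48*(5 + 256) = 86 - 48*261 = 86 - 12528 = -12442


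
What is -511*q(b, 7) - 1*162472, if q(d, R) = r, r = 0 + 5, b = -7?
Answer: -165027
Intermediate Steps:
r = 5
q(d, R) = 5
-511*q(b, 7) - 1*162472 = -511*5 - 1*162472 = -2555 - 162472 = -165027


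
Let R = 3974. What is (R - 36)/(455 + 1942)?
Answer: 3938/2397 ≈ 1.6429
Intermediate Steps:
(R - 36)/(455 + 1942) = (3974 - 36)/(455 + 1942) = 3938/2397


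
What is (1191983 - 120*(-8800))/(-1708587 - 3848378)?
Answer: -2247983/5556965 ≈ -0.40453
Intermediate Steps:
(1191983 - 120*(-8800))/(-1708587 - 3848378) = (1191983 + 1056000)/(-5556965) = 2247983*(-1/5556965) = -2247983/5556965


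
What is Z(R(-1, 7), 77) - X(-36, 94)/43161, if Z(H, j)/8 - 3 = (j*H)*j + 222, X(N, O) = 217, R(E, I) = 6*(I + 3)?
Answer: 122910442703/43161 ≈ 2.8477e+6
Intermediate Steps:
R(E, I) = 18 + 6*I (R(E, I) = 6*(3 + I) = 18 + 6*I)
Z(H, j) = 1800 + 8*H*j**2 (Z(H, j) = 24 + 8*((j*H)*j + 222) = 24 + 8*((H*j)*j + 222) = 24 + 8*(H*j**2 + 222) = 24 + 8*(222 + H*j**2) = 24 + (1776 + 8*H*j**2) = 1800 + 8*H*j**2)
Z(R(-1, 7), 77) - X(-36, 94)/43161 = (1800 + 8*(18 + 6*7)*77**2) - 217/43161 = (1800 + 8*(18 + 42)*5929) - 217/43161 = (1800 + 8*60*5929) - 1*217/43161 = (1800 + 2845920) - 217/43161 = 2847720 - 217/43161 = 122910442703/43161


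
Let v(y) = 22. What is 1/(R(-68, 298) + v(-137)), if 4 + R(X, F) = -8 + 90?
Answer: 1/100 ≈ 0.010000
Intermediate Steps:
R(X, F) = 78 (R(X, F) = -4 + (-8 + 90) = -4 + 82 = 78)
1/(R(-68, 298) + v(-137)) = 1/(78 + 22) = 1/100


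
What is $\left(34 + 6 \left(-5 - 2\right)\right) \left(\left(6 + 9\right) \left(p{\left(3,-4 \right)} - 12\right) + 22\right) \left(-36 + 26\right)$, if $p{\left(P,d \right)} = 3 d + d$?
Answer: $-31840$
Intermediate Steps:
$p{\left(P,d \right)} = 4 d$
$\left(34 + 6 \left(-5 - 2\right)\right) \left(\left(6 + 9\right) \left(p{\left(3,-4 \right)} - 12\right) + 22\right) \left(-36 + 26\right) = \left(34 + 6 \left(-5 - 2\right)\right) \left(\left(6 + 9\right) \left(4 \left(-4\right) - 12\right) + 22\right) \left(-36 + 26\right) = \left(34 + 6 \left(-7\right)\right) \left(15 \left(-16 - 12\right) + 22\right) \left(-10\right) = \left(34 - 42\right) \left(15 \left(-28\right) + 22\right) \left(-10\right) = - 8 \left(-420 + 22\right) \left(-10\right) = - 8 \left(\left(-398\right) \left(-10\right)\right) = \left(-8\right) 3980 = -31840$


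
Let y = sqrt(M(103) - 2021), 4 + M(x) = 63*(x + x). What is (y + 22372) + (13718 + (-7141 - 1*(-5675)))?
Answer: 34624 + 3*sqrt(1217) ≈ 34729.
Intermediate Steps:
M(x) = -4 + 126*x (M(x) = -4 + 63*(x + x) = -4 + 63*(2*x) = -4 + 126*x)
y = 3*sqrt(1217) (y = sqrt((-4 + 126*103) - 2021) = sqrt((-4 + 12978) - 2021) = sqrt(12974 - 2021) = sqrt(10953) = 3*sqrt(1217) ≈ 104.66)
(y + 22372) + (13718 + (-7141 - 1*(-5675))) = (3*sqrt(1217) + 22372) + (13718 + (-7141 - 1*(-5675))) = (22372 + 3*sqrt(1217)) + (13718 + (-7141 + 5675)) = (22372 + 3*sqrt(1217)) + (13718 - 1466) = (22372 + 3*sqrt(1217)) + 12252 = 34624 + 3*sqrt(1217)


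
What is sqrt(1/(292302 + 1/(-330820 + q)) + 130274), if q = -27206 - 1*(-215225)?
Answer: 5*sqrt(9079121138205270244862407)/41741017901 ≈ 360.94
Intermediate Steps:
q = 188019 (q = -27206 + 215225 = 188019)
sqrt(1/(292302 + 1/(-330820 + q)) + 130274) = sqrt(1/(292302 + 1/(-330820 + 188019)) + 130274) = sqrt(1/(292302 + 1/(-142801)) + 130274) = sqrt(1/(292302 - 1/142801) + 130274) = sqrt(1/(41741017901/142801) + 130274) = sqrt(142801/41741017901 + 130274) = sqrt(5437769366177675/41741017901) = 5*sqrt(9079121138205270244862407)/41741017901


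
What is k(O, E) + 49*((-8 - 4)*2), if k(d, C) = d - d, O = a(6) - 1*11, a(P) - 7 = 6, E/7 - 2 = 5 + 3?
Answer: -1176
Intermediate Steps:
E = 70 (E = 14 + 7*(5 + 3) = 14 + 7*8 = 14 + 56 = 70)
a(P) = 13 (a(P) = 7 + 6 = 13)
O = 2 (O = 13 - 1*11 = 13 - 11 = 2)
k(d, C) = 0
k(O, E) + 49*((-8 - 4)*2) = 0 + 49*((-8 - 4)*2) = 0 + 49*(-12*2) = 0 + 49*(-24) = 0 - 1176 = -1176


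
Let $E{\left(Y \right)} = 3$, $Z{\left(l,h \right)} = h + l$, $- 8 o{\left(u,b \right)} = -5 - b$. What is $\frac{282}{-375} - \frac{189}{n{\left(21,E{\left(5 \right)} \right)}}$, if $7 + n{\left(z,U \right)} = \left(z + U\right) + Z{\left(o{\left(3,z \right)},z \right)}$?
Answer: $- \frac{7334}{1375} \approx -5.3338$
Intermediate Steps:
$o{\left(u,b \right)} = \frac{5}{8} + \frac{b}{8}$ ($o{\left(u,b \right)} = - \frac{-5 - b}{8} = \frac{5}{8} + \frac{b}{8}$)
$n{\left(z,U \right)} = - \frac{51}{8} + U + \frac{17 z}{8}$ ($n{\left(z,U \right)} = -7 + \left(\left(z + U\right) + \left(z + \left(\frac{5}{8} + \frac{z}{8}\right)\right)\right) = -7 + \left(\left(U + z\right) + \left(\frac{5}{8} + \frac{9 z}{8}\right)\right) = -7 + \left(\frac{5}{8} + U + \frac{17 z}{8}\right) = - \frac{51}{8} + U + \frac{17 z}{8}$)
$\frac{282}{-375} - \frac{189}{n{\left(21,E{\left(5 \right)} \right)}} = \frac{282}{-375} - \frac{189}{- \frac{51}{8} + 3 + \frac{17}{8} \cdot 21} = 282 \left(- \frac{1}{375}\right) - \frac{189}{- \frac{51}{8} + 3 + \frac{357}{8}} = - \frac{94}{125} - \frac{189}{\frac{165}{4}} = - \frac{94}{125} - \frac{252}{55} = - \frac{7334}{1375}$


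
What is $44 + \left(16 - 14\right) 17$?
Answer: $78$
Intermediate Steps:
$44 + \left(16 - 14\right) 17 = 44 + 2 \cdot 17 = 44 + 34 = 78$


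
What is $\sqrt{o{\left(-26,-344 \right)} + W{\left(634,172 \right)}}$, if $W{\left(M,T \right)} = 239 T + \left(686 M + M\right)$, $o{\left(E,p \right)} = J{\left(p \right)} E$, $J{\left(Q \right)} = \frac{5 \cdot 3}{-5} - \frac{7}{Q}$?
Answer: $\frac{\sqrt{3525994711}}{86} \approx 690.47$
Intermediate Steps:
$J{\left(Q \right)} = -3 - \frac{7}{Q}$ ($J{\left(Q \right)} = 15 \left(- \frac{1}{5}\right) - \frac{7}{Q} = -3 - \frac{7}{Q}$)
$o{\left(E,p \right)} = E \left(-3 - \frac{7}{p}\right)$ ($o{\left(E,p \right)} = \left(-3 - \frac{7}{p}\right) E = E \left(-3 - \frac{7}{p}\right)$)
$W{\left(M,T \right)} = 239 T + 687 M$
$\sqrt{o{\left(-26,-344 \right)} + W{\left(634,172 \right)}} = \sqrt{\left(-1\right) \left(-26\right) \frac{1}{-344} \left(7 + 3 \left(-344\right)\right) + \left(239 \cdot 172 + 687 \cdot 634\right)} = \sqrt{\left(-1\right) \left(-26\right) \left(- \frac{1}{344}\right) \left(7 - 1032\right) + \left(41108 + 435558\right)} = \sqrt{\left(-1\right) \left(-26\right) \left(- \frac{1}{344}\right) \left(-1025\right) + 476666} = \sqrt{\frac{13325}{172} + 476666} = \sqrt{\frac{81999877}{172}} = \frac{\sqrt{3525994711}}{86}$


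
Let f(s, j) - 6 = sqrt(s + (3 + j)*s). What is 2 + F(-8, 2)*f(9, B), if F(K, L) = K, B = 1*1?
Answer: -46 - 24*sqrt(5) ≈ -99.666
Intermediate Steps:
B = 1
f(s, j) = 6 + sqrt(s + s*(3 + j)) (f(s, j) = 6 + sqrt(s + (3 + j)*s) = 6 + sqrt(s + s*(3 + j)))
2 + F(-8, 2)*f(9, B) = 2 - 8*(6 + sqrt(9*(4 + 1))) = 2 - 8*(6 + sqrt(9*5)) = 2 - 8*(6 + sqrt(45)) = 2 - 8*(6 + 3*sqrt(5)) = 2 + (-48 - 24*sqrt(5)) = -46 - 24*sqrt(5)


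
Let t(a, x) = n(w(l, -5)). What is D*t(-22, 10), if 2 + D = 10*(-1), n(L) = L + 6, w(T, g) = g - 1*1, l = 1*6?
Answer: 0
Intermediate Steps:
l = 6
w(T, g) = -1 + g (w(T, g) = g - 1 = -1 + g)
n(L) = 6 + L
t(a, x) = 0 (t(a, x) = 6 + (-1 - 5) = 6 - 6 = 0)
D = -12 (D = -2 + 10*(-1) = -2 - 10 = -12)
D*t(-22, 10) = -12*0 = 0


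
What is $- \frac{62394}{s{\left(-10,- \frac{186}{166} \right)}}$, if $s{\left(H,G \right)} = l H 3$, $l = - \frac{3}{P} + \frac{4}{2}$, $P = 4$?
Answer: $\frac{41596}{25} \approx 1663.8$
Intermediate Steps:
$l = \frac{5}{4}$ ($l = - \frac{3}{4} + \frac{4}{2} = \left(-3\right) \frac{1}{4} + 4 \cdot \frac{1}{2} = - \frac{3}{4} + 2 = \frac{5}{4} \approx 1.25$)
$s{\left(H,G \right)} = \frac{15 H}{4}$ ($s{\left(H,G \right)} = \frac{5 H}{4} \cdot 3 = \frac{15 H}{4}$)
$- \frac{62394}{s{\left(-10,- \frac{186}{166} \right)}} = - \frac{62394}{\frac{15}{4} \left(-10\right)} = - \frac{62394}{- \frac{75}{2}} = \left(-62394\right) \left(- \frac{2}{75}\right) = \frac{41596}{25}$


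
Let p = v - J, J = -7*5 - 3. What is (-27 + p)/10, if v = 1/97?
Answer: 534/485 ≈ 1.1010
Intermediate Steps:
v = 1/97 ≈ 0.010309
J = -38 (J = -35 - 3 = -38)
p = 3687/97 (p = 1/97 - 1*(-38) = 1/97 + 38 = 3687/97 ≈ 38.010)
(-27 + p)/10 = (-27 + 3687/97)/10 = (1068/97)*(⅒) = 534/485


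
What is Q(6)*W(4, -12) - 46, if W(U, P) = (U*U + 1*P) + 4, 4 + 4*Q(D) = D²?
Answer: 18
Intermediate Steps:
Q(D) = -1 + D²/4
W(U, P) = 4 + P + U² (W(U, P) = (U² + P) + 4 = (P + U²) + 4 = 4 + P + U²)
Q(6)*W(4, -12) - 46 = (-1 + (¼)*6²)*(4 - 12 + 4²) - 46 = (-1 + (¼)*36)*(4 - 12 + 16) - 46 = (-1 + 9)*8 - 46 = 8*8 - 46 = 64 - 46 = 18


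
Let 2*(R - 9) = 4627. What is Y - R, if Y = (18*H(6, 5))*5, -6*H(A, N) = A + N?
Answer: -4975/2 ≈ -2487.5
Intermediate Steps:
H(A, N) = -A/6 - N/6 (H(A, N) = -(A + N)/6 = -A/6 - N/6)
R = 4645/2 (R = 9 + (½)*4627 = 9 + 4627/2 = 4645/2 ≈ 2322.5)
Y = -165 (Y = (18*(-⅙*6 - ⅙*5))*5 = (18*(-1 - ⅚))*5 = (18*(-11/6))*5 = -33*5 = -165)
Y - R = -165 - 1*4645/2 = -165 - 4645/2 = -4975/2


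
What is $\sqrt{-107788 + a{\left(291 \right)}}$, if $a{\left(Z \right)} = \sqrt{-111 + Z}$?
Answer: $\sqrt{-107788 + 6 \sqrt{5}} \approx 328.29 i$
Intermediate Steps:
$\sqrt{-107788 + a{\left(291 \right)}} = \sqrt{-107788 + \sqrt{-111 + 291}} = \sqrt{-107788 + \sqrt{180}} = \sqrt{-107788 + 6 \sqrt{5}}$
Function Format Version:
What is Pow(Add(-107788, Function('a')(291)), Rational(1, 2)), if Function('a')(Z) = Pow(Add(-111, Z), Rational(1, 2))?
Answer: Pow(Add(-107788, Mul(6, Pow(5, Rational(1, 2)))), Rational(1, 2)) ≈ Mul(328.29, I)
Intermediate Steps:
Pow(Add(-107788, Function('a')(291)), Rational(1, 2)) = Pow(Add(-107788, Pow(Add(-111, 291), Rational(1, 2))), Rational(1, 2)) = Pow(Add(-107788, Pow(180, Rational(1, 2))), Rational(1, 2)) = Pow(Add(-107788, Mul(6, Pow(5, Rational(1, 2)))), Rational(1, 2))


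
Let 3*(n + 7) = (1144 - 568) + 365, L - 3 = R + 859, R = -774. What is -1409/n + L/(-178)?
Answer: -416683/81880 ≈ -5.0889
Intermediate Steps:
L = 88 (L = 3 + (-774 + 859) = 3 + 85 = 88)
n = 920/3 (n = -7 + ((1144 - 568) + 365)/3 = -7 + (576 + 365)/3 = -7 + (⅓)*941 = -7 + 941/3 = 920/3 ≈ 306.67)
-1409/n + L/(-178) = -1409/920/3 + 88/(-178) = -1409*3/920 + 88*(-1/178) = -4227/920 - 44/89 = -416683/81880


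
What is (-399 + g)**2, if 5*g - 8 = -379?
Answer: 5597956/25 ≈ 2.2392e+5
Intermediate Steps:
g = -371/5 (g = 8/5 + (1/5)*(-379) = 8/5 - 379/5 = -371/5 ≈ -74.200)
(-399 + g)**2 = (-399 - 371/5)**2 = (-2366/5)**2 = 5597956/25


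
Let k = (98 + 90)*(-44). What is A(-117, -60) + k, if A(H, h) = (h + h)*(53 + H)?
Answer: -592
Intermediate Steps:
k = -8272 (k = 188*(-44) = -8272)
A(H, h) = 2*h*(53 + H) (A(H, h) = (2*h)*(53 + H) = 2*h*(53 + H))
A(-117, -60) + k = 2*(-60)*(53 - 117) - 8272 = 2*(-60)*(-64) - 8272 = 7680 - 8272 = -592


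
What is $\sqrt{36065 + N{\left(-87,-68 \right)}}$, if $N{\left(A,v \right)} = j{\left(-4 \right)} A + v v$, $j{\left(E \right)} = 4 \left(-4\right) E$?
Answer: $\sqrt{35121} \approx 187.41$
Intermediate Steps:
$j{\left(E \right)} = - 16 E$
$N{\left(A,v \right)} = v^{2} + 64 A$ ($N{\left(A,v \right)} = \left(-16\right) \left(-4\right) A + v v = 64 A + v^{2} = v^{2} + 64 A$)
$\sqrt{36065 + N{\left(-87,-68 \right)}} = \sqrt{36065 + \left(\left(-68\right)^{2} + 64 \left(-87\right)\right)} = \sqrt{36065 + \left(4624 - 5568\right)} = \sqrt{36065 - 944} = \sqrt{35121}$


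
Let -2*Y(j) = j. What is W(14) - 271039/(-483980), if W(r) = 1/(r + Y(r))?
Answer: 48597/69140 ≈ 0.70288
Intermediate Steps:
Y(j) = -j/2
W(r) = 2/r (W(r) = 1/(r - r/2) = 1/(r/2) = 2/r)
W(14) - 271039/(-483980) = 2/14 - 271039/(-483980) = 2*(1/14) - 271039*(-1)/483980 = 1/7 - 1*(-271039/483980) = 1/7 + 271039/483980 = 48597/69140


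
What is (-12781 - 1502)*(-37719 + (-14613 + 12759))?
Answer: 565221159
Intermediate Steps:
(-12781 - 1502)*(-37719 + (-14613 + 12759)) = -14283*(-37719 - 1854) = -14283*(-39573) = 565221159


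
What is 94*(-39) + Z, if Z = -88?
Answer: -3754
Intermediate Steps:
94*(-39) + Z = 94*(-39) - 88 = -3666 - 88 = -3754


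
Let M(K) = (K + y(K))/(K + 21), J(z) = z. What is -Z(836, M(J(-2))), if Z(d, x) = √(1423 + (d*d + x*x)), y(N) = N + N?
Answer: -√252815195/19 ≈ -836.85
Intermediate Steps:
y(N) = 2*N
M(K) = 3*K/(21 + K) (M(K) = (K + 2*K)/(K + 21) = (3*K)/(21 + K) = 3*K/(21 + K))
Z(d, x) = √(1423 + d² + x²) (Z(d, x) = √(1423 + (d² + x²)) = √(1423 + d² + x²))
-Z(836, M(J(-2))) = -√(1423 + 836² + (3*(-2)/(21 - 2))²) = -√(1423 + 698896 + (3*(-2)/19)²) = -√(1423 + 698896 + (3*(-2)*(1/19))²) = -√(1423 + 698896 + (-6/19)²) = -√(1423 + 698896 + 36/361) = -√(252815195/361) = -√252815195/19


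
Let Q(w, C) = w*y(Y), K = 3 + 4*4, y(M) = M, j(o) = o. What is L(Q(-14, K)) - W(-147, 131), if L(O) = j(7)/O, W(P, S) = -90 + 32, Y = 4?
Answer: 463/8 ≈ 57.875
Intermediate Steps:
K = 19 (K = 3 + 16 = 19)
W(P, S) = -58
Q(w, C) = 4*w (Q(w, C) = w*4 = 4*w)
L(O) = 7/O
L(Q(-14, K)) - W(-147, 131) = 7/((4*(-14))) - 1*(-58) = 7/(-56) + 58 = 7*(-1/56) + 58 = -1/8 + 58 = 463/8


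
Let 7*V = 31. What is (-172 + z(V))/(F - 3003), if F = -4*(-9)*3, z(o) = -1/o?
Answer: 5339/89745 ≈ 0.059491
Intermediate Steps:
V = 31/7 (V = (⅐)*31 = 31/7 ≈ 4.4286)
F = 108 (F = 36*3 = 108)
(-172 + z(V))/(F - 3003) = (-172 - 1/31/7)/(108 - 3003) = (-172 - 1*7/31)/(-2895) = (-172 - 7/31)*(-1/2895) = -5339/31*(-1/2895) = 5339/89745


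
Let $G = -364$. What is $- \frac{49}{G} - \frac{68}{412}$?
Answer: $- \frac{163}{5356} \approx -0.030433$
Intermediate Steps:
$- \frac{49}{G} - \frac{68}{412} = - \frac{49}{-364} - \frac{68}{412} = \left(-49\right) \left(- \frac{1}{364}\right) - \frac{17}{103} = \frac{7}{52} - \frac{17}{103} = - \frac{163}{5356}$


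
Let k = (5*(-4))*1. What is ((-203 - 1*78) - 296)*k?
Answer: 11540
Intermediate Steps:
k = -20 (k = -20*1 = -20)
((-203 - 1*78) - 296)*k = ((-203 - 1*78) - 296)*(-20) = ((-203 - 78) - 296)*(-20) = (-281 - 296)*(-20) = -577*(-20) = 11540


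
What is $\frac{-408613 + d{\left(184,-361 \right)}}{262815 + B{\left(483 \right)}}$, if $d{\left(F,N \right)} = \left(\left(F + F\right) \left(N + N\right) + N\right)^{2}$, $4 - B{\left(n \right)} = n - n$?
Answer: $\frac{70785918636}{262819} \approx 2.6933 \cdot 10^{5}$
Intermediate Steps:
$B{\left(n \right)} = 4$ ($B{\left(n \right)} = 4 - \left(n - n\right) = 4 - 0 = 4 + 0 = 4$)
$d{\left(F,N \right)} = \left(N + 4 F N\right)^{2}$ ($d{\left(F,N \right)} = \left(2 F 2 N + N\right)^{2} = \left(4 F N + N\right)^{2} = \left(N + 4 F N\right)^{2}$)
$\frac{-408613 + d{\left(184,-361 \right)}}{262815 + B{\left(483 \right)}} = \frac{-408613 + \left(-361\right)^{2} \left(1 + 4 \cdot 184\right)^{2}}{262815 + 4} = \frac{-408613 + 130321 \left(1 + 736\right)^{2}}{262819} = \left(-408613 + 130321 \cdot 737^{2}\right) \frac{1}{262819} = \left(-408613 + 130321 \cdot 543169\right) \frac{1}{262819} = \left(-408613 + 70786327249\right) \frac{1}{262819} = 70785918636 \cdot \frac{1}{262819} = \frac{70785918636}{262819}$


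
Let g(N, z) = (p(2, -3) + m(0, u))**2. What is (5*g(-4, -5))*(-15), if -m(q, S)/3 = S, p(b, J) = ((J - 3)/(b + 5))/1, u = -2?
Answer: -97200/49 ≈ -1983.7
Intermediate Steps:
p(b, J) = (-3 + J)/(5 + b) (p(b, J) = ((-3 + J)/(5 + b))*1 = (-3 + J)/(5 + b))
m(q, S) = -3*S
g(N, z) = 1296/49 (g(N, z) = ((-3 - 3)/(5 + 2) - 3*(-2))**2 = (-6/7 + 6)**2 = (36/7)**2 = 1296/49)
(5*g(-4, -5))*(-15) = (5*(1296/49))*(-15) = (6480/49)*(-15) = -97200/49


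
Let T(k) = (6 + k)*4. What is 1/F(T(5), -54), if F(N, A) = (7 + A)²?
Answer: 1/2209 ≈ 0.00045269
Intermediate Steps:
T(k) = 24 + 4*k
1/F(T(5), -54) = 1/((7 - 54)²) = 1/((-47)²) = 1/2209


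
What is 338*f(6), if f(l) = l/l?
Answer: 338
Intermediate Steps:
f(l) = 1
338*f(6) = 338*1 = 338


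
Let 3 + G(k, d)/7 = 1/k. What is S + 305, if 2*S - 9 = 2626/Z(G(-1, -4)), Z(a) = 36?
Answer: 12455/36 ≈ 345.97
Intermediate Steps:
G(k, d) = -21 + 7/k
S = 1475/36 (S = 9/2 + (2626/36)/2 = 9/2 + (2626*(1/36))/2 = 9/2 + (½)*(1313/18) = 9/2 + 1313/36 = 1475/36 ≈ 40.972)
S + 305 = 1475/36 + 305 = 12455/36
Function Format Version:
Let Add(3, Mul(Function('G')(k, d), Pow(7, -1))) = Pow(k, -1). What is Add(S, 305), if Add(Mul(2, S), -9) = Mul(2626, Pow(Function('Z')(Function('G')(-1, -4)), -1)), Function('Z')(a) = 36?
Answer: Rational(12455, 36) ≈ 345.97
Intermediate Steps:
Function('G')(k, d) = Add(-21, Mul(7, Pow(k, -1)))
S = Rational(1475, 36) (S = Add(Rational(9, 2), Mul(Rational(1, 2), Mul(2626, Pow(36, -1)))) = Add(Rational(9, 2), Mul(Rational(1, 2), Mul(2626, Rational(1, 36)))) = Add(Rational(9, 2), Mul(Rational(1, 2), Rational(1313, 18))) = Add(Rational(9, 2), Rational(1313, 36)) = Rational(1475, 36) ≈ 40.972)
Add(S, 305) = Add(Rational(1475, 36), 305) = Rational(12455, 36)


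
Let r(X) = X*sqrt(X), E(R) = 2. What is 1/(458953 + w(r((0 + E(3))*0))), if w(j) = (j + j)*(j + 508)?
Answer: 1/458953 ≈ 2.1789e-6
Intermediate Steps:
r(X) = X**(3/2)
w(j) = 2*j*(508 + j) (w(j) = (2*j)*(508 + j) = 2*j*(508 + j))
1/(458953 + w(r((0 + E(3))*0))) = 1/(458953 + 2*((0 + 2)*0)**(3/2)*(508 + ((0 + 2)*0)**(3/2))) = 1/(458953 + 2*(2*0)**(3/2)*(508 + (2*0)**(3/2))) = 1/(458953 + 2*0**(3/2)*(508 + 0**(3/2))) = 1/(458953 + 2*0*(508 + 0)) = 1/(458953 + 2*0*508) = 1/(458953 + 0) = 1/458953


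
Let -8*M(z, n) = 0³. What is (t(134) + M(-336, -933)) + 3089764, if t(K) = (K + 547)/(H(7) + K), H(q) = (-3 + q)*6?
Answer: 488183393/158 ≈ 3.0898e+6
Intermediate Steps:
H(q) = -18 + 6*q
M(z, n) = 0 (M(z, n) = -⅛*0³ = -⅛*0 = 0)
t(K) = (547 + K)/(24 + K) (t(K) = (K + 547)/((-18 + 6*7) + K) = (547 + K)/((-18 + 42) + K) = (547 + K)/(24 + K))
(t(134) + M(-336, -933)) + 3089764 = ((547 + 134)/(24 + 134) + 0) + 3089764 = (681/158 + 0) + 3089764 = 681/158 + 3089764 = 488183393/158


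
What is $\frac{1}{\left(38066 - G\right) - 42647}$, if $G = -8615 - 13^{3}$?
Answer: $\frac{1}{6231} \approx 0.00016049$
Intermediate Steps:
$G = -10812$ ($G = -8615 - 2197 = -10812$)
$\frac{1}{\left(38066 - G\right) - 42647} = \frac{1}{\left(38066 - -10812\right) - 42647} = \frac{1}{\left(38066 + 10812\right) - 42647} = \frac{1}{48878 - 42647} = \frac{1}{6231}$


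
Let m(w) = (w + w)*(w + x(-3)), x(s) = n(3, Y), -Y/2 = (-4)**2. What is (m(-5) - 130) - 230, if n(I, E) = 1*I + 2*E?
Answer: 300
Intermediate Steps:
Y = -32 (Y = -2*(-4)**2 = -2*16 = -32)
n(I, E) = I + 2*E
x(s) = -61 (x(s) = 3 + 2*(-32) = 3 - 64 = -61)
m(w) = 2*w*(-61 + w) (m(w) = (w + w)*(w - 61) = (2*w)*(-61 + w) = 2*w*(-61 + w))
(m(-5) - 130) - 230 = (2*(-5)*(-61 - 5) - 130) - 230 = (2*(-5)*(-66) - 130) - 230 = (660 - 130) - 230 = 530 - 230 = 300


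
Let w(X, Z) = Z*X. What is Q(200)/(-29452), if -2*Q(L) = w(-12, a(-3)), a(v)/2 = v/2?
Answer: 9/14726 ≈ 0.00061116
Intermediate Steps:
a(v) = v (a(v) = 2*(v/2) = v)
w(X, Z) = X*Z
Q(L) = -18 (Q(L) = -(-6)*(-3) = -1/2*36 = -18)
Q(200)/(-29452) = -18/(-29452) = -18*(-1/29452) = 9/14726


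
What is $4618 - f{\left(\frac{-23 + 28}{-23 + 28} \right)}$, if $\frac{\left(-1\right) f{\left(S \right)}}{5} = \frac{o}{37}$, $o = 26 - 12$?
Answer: $\frac{170936}{37} \approx 4619.9$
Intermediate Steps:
$o = 14$ ($o = 26 - 12 = 14$)
$f{\left(S \right)} = - \frac{70}{37}$ ($f{\left(S \right)} = - 5 \cdot \frac{14}{37} = - 5 \cdot 14 \cdot \frac{1}{37} = \left(-5\right) \frac{14}{37} = - \frac{70}{37}$)
$4618 - f{\left(\frac{-23 + 28}{-23 + 28} \right)} = 4618 - - \frac{70}{37} = 4618 + \frac{70}{37} = \frac{170936}{37}$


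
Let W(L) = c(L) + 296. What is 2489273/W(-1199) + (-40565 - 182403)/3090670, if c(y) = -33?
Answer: 3846731371163/406423105 ≈ 9464.8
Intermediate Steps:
W(L) = 263 (W(L) = -33 + 296 = 263)
2489273/W(-1199) + (-40565 - 182403)/3090670 = 2489273/263 + (-40565 - 182403)/3090670 = 2489273*(1/263) - 222968*1/3090670 = 2489273/263 - 111484/1545335 = 3846731371163/406423105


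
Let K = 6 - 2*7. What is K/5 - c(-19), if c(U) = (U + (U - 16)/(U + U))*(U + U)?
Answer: -3443/5 ≈ -688.60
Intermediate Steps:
K = -8 (K = 6 - 14 = -8)
c(U) = 2*U*(U + (-16 + U)/(2*U)) (c(U) = (U + (-16 + U)/((2*U)))*(2*U) = (U + (-16 + U)*(1/(2*U)))*(2*U) = (U + (-16 + U)/(2*U))*(2*U) = 2*U*(U + (-16 + U)/(2*U)))
K/5 - c(-19) = -8/5 - (-16 - 19 + 2*(-19)²) = -8*⅕ - (-16 - 19 + 2*361) = -8/5 - (-16 - 19 + 722) = -8/5 - 1*687 = -8/5 - 687 = -3443/5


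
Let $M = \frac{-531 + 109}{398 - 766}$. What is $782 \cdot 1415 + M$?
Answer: $\frac{203601731}{184} \approx 1.1065 \cdot 10^{6}$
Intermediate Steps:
$M = \frac{211}{184}$ ($M = - \frac{422}{-368} = \left(-422\right) \left(- \frac{1}{368}\right) = \frac{211}{184} \approx 1.1467$)
$782 \cdot 1415 + M = 782 \cdot 1415 + \frac{211}{184} = 1106530 + \frac{211}{184} = \frac{203601731}{184}$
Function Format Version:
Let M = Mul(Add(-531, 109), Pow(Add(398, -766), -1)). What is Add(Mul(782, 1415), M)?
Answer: Rational(203601731, 184) ≈ 1.1065e+6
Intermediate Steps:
M = Rational(211, 184) (M = Mul(-422, Pow(-368, -1)) = Mul(-422, Rational(-1, 368)) = Rational(211, 184) ≈ 1.1467)
Add(Mul(782, 1415), M) = Add(Mul(782, 1415), Rational(211, 184)) = Add(1106530, Rational(211, 184)) = Rational(203601731, 184)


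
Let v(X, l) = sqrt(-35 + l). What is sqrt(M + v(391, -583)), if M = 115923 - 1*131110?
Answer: sqrt(-15187 + I*sqrt(618)) ≈ 0.101 + 123.24*I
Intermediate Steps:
M = -15187 (M = 115923 - 131110 = -15187)
sqrt(M + v(391, -583)) = sqrt(-15187 + sqrt(-35 - 583)) = sqrt(-15187 + sqrt(-618)) = sqrt(-15187 + I*sqrt(618))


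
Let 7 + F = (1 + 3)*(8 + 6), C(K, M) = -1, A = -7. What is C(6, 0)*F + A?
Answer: -56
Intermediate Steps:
F = 49 (F = -7 + (1 + 3)*(8 + 6) = -7 + 4*14 = -7 + 56 = 49)
C(6, 0)*F + A = -1*49 - 7 = -49 - 7 = -56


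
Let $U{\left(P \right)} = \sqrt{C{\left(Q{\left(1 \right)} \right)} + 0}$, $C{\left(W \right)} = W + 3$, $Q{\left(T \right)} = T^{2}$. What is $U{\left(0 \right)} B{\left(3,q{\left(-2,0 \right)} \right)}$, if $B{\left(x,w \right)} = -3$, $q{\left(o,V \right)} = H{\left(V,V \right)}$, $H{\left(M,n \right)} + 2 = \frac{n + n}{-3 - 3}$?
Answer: $-6$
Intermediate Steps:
$H{\left(M,n \right)} = -2 - \frac{n}{3}$ ($H{\left(M,n \right)} = -2 + \frac{n + n}{-3 - 3} = -2 + \frac{2 n}{-6} = -2 + 2 n \left(- \frac{1}{6}\right) = -2 - \frac{n}{3}$)
$q{\left(o,V \right)} = -2 - \frac{V}{3}$
$C{\left(W \right)} = 3 + W$
$U{\left(P \right)} = 2$ ($U{\left(P \right)} = \sqrt{\left(3 + 1^{2}\right) + 0} = \sqrt{\left(3 + 1\right) + 0} = \sqrt{4 + 0} = \sqrt{4} = 2$)
$U{\left(0 \right)} B{\left(3,q{\left(-2,0 \right)} \right)} = 2 \left(-3\right) = -6$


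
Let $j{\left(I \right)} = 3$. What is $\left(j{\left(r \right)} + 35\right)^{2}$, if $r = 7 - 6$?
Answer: $1444$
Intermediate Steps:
$r = 1$ ($r = 7 - 6 = 1$)
$\left(j{\left(r \right)} + 35\right)^{2} = \left(3 + 35\right)^{2} = 38^{2} = 1444$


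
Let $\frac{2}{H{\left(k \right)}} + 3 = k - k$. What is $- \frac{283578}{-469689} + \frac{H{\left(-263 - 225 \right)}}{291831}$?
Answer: $\frac{82756538192}{137069810559} \approx 0.60375$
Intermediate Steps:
$H{\left(k \right)} = - \frac{2}{3}$ ($H{\left(k \right)} = \frac{2}{-3 + \left(k - k\right)} = \frac{2}{-3 + 0} = \frac{2}{-3} = 2 \left(- \frac{1}{3}\right) = - \frac{2}{3}$)
$- \frac{283578}{-469689} + \frac{H{\left(-263 - 225 \right)}}{291831} = - \frac{283578}{-469689} - \frac{2}{3 \cdot 291831} = \left(-283578\right) \left(- \frac{1}{469689}\right) - \frac{2}{875493} = \frac{94526}{156563} - \frac{2}{875493} = \frac{82756538192}{137069810559}$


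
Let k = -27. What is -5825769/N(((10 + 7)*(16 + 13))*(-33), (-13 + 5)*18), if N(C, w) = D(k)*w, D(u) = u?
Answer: -1941923/1296 ≈ -1498.4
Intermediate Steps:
N(C, w) = -27*w
-5825769/N(((10 + 7)*(16 + 13))*(-33), (-13 + 5)*18) = -5825769*(-1/(486*(-13 + 5))) = -5825769/((-(-216)*18)) = -5825769/((-27*(-144))) = -5825769/3888 = -5825769*1/3888 = -1941923/1296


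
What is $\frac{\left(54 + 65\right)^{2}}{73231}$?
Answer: $\frac{14161}{73231} \approx 0.19337$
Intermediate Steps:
$\frac{\left(54 + 65\right)^{2}}{73231} = 119^{2} \cdot \frac{1}{73231} = 14161 \cdot \frac{1}{73231} = \frac{14161}{73231}$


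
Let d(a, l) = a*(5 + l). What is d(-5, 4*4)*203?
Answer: -21315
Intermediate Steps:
d(-5, 4*4)*203 = -5*(5 + 4*4)*203 = -5*(5 + 16)*203 = -5*21*203 = -105*203 = -21315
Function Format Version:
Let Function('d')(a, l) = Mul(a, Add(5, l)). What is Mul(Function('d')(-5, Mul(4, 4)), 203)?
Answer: -21315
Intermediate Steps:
Mul(Function('d')(-5, Mul(4, 4)), 203) = Mul(Mul(-5, Add(5, Mul(4, 4))), 203) = Mul(Mul(-5, Add(5, 16)), 203) = Mul(Mul(-5, 21), 203) = Mul(-105, 203) = -21315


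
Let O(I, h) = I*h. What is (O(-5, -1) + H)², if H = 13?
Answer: 324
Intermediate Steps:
(O(-5, -1) + H)² = (-5*(-1) + 13)² = (5 + 13)² = 18² = 324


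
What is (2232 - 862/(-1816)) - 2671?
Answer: -398181/908 ≈ -438.53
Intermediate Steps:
(2232 - 862/(-1816)) - 2671 = (2232 - 862*(-1/1816)) - 2671 = (2232 + 431/908) - 2671 = 2027087/908 - 2671 = -398181/908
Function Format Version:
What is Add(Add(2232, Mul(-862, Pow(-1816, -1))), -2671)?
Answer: Rational(-398181, 908) ≈ -438.53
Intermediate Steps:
Add(Add(2232, Mul(-862, Pow(-1816, -1))), -2671) = Add(Add(2232, Mul(-862, Rational(-1, 1816))), -2671) = Add(Add(2232, Rational(431, 908)), -2671) = Add(Rational(2027087, 908), -2671) = Rational(-398181, 908)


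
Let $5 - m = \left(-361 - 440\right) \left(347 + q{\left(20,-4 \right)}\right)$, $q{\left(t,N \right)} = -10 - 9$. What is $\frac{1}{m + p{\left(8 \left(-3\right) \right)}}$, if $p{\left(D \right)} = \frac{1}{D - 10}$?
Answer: $\frac{34}{8932921} \approx 3.8061 \cdot 10^{-6}$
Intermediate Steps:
$p{\left(D \right)} = \frac{1}{-10 + D}$
$q{\left(t,N \right)} = -19$
$m = 262733$ ($m = 5 - \left(-361 - 440\right) \left(347 - 19\right) = 5 - \left(-801\right) 328 = 5 - -262728 = 5 + 262728 = 262733$)
$\frac{1}{m + p{\left(8 \left(-3\right) \right)}} = \frac{1}{262733 + \frac{1}{-10 + 8 \left(-3\right)}} = \frac{1}{262733 + \frac{1}{-10 - 24}} = \frac{1}{262733 + \frac{1}{-34}} = \frac{1}{262733 - \frac{1}{34}} = \frac{1}{\frac{8932921}{34}} = \frac{34}{8932921}$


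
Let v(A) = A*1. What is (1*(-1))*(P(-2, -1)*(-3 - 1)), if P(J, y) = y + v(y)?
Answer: -8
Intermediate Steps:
v(A) = A
P(J, y) = 2*y (P(J, y) = y + y = 2*y)
(1*(-1))*(P(-2, -1)*(-3 - 1)) = (1*(-1))*((2*(-1))*(-3 - 1)) = -(-2)*(-4) = -1*8 = -8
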